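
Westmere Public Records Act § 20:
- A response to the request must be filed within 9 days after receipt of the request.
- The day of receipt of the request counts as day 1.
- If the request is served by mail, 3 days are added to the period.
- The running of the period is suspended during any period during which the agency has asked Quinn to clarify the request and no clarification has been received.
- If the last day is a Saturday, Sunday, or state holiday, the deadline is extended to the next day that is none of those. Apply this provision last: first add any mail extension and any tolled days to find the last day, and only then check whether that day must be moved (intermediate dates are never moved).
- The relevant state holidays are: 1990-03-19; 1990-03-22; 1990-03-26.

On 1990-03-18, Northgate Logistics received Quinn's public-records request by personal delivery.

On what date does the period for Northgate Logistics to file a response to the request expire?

Counting 1990-03-18 as day 1, day 9 is March 26, 1990.
Service was not by mail, so no mail extension applies.
March 26, 1990 is a listed holiday. The next qualifying day is March 27, 1990.

March 27, 1990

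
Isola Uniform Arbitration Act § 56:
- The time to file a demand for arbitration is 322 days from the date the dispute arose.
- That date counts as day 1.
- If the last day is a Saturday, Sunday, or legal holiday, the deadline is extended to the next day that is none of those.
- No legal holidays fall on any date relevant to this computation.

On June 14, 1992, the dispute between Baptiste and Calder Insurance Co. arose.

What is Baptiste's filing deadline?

May 3, 1993

Counting June 14, 1992 as day 1, day 322 is May 1, 1993.
May 1, 1993 is Saturday; May 2, 1993 is Sunday. The next qualifying day is May 3, 1993.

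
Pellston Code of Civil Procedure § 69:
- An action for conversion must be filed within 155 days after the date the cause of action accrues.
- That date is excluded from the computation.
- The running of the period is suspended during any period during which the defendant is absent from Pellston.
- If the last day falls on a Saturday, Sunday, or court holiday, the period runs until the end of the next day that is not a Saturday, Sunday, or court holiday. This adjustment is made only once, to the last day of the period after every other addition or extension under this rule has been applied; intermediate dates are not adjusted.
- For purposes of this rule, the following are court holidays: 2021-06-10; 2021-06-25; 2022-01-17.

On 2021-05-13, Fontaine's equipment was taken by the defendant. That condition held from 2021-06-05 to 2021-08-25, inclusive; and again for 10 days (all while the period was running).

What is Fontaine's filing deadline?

155 days after 2021-05-13 is October 15, 2021.
From June 5, 2021 through August 25, 2021 inclusive is 82 days; tolling adds 82 days: October 15, 2021 + 82 days = January 5, 2022.
Tolling adds 10 days: January 5, 2022 + 10 days = January 15, 2022.
January 15, 2022 is Saturday; January 16, 2022 is Sunday; January 17, 2022 is a listed holiday. The next qualifying day is January 18, 2022.

January 18, 2022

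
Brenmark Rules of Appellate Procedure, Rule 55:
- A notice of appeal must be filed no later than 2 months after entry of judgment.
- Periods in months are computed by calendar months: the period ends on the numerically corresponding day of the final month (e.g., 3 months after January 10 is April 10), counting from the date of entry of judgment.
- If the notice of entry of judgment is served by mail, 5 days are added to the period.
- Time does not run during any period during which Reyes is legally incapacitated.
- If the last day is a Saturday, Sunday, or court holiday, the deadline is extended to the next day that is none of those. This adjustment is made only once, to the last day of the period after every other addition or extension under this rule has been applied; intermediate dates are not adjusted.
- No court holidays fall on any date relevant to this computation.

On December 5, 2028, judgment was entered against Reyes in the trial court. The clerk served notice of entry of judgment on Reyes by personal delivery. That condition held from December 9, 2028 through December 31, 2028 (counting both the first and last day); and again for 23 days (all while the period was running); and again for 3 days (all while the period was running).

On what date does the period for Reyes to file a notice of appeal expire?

March 26, 2029

2 months after December 5, 2028 is February 5, 2029.
Service was not by mail, so no mail extension applies.
From December 9, 2028 through December 31, 2028 inclusive is 23 days; tolling adds 23 days: February 5, 2029 + 23 days = February 28, 2029.
Tolling adds 23 days: February 28, 2029 + 23 days = March 23, 2029.
Tolling adds 3 days: March 23, 2029 + 3 days = March 26, 2029.
March 26, 2029 is a Monday and not a court holiday, so no extension applies.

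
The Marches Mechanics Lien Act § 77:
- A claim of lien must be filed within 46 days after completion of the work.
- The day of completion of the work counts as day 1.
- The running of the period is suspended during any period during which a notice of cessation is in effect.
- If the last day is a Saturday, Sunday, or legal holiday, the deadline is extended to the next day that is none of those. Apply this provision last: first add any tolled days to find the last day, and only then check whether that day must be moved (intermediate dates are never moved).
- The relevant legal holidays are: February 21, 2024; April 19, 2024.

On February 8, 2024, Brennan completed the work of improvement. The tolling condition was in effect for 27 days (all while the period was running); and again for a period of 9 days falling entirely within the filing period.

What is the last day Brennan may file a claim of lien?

Counting February 8, 2024 as day 1, day 46 is March 24, 2024.
Tolling adds 27 days: March 24, 2024 + 27 days = April 20, 2024.
Tolling adds 9 days: April 20, 2024 + 9 days = April 29, 2024.
April 29, 2024 is a Monday and not a legal holiday, so no extension applies.

April 29, 2024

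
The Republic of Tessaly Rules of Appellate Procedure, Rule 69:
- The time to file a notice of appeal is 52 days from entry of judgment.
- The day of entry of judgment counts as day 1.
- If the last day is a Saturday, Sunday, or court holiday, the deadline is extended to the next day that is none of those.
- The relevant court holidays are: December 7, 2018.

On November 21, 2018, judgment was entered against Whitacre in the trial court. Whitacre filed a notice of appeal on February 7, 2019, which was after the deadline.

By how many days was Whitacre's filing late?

27 days

Counting November 21, 2018 as day 1, day 52 is January 11, 2019.
January 11, 2019 is a Friday and not a court holiday, so no extension applies.
The deadline is January 11, 2019; from January 11, 2019 to February 7, 2019 is 27 days.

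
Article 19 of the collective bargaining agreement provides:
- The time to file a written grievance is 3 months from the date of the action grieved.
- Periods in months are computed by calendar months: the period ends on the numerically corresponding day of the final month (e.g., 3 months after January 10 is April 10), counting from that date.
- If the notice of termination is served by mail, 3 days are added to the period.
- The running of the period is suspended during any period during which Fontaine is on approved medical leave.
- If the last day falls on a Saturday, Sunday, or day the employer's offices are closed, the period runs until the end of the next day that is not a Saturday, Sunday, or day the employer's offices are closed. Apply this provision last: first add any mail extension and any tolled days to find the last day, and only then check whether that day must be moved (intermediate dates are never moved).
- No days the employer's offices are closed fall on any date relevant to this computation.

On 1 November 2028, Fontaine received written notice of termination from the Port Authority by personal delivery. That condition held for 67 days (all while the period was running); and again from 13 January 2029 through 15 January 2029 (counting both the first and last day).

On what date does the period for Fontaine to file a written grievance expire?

April 12, 2029

3 months after 1 November 2028 is February 1, 2029.
Service was not by mail, so no mail extension applies.
Tolling adds 67 days: February 1, 2029 + 67 days = April 9, 2029.
From January 13, 2029 through January 15, 2029 inclusive is 3 days; tolling adds 3 days: April 9, 2029 + 3 days = April 12, 2029.
April 12, 2029 is a Thursday and not a day the employer's offices are closed, so no extension applies.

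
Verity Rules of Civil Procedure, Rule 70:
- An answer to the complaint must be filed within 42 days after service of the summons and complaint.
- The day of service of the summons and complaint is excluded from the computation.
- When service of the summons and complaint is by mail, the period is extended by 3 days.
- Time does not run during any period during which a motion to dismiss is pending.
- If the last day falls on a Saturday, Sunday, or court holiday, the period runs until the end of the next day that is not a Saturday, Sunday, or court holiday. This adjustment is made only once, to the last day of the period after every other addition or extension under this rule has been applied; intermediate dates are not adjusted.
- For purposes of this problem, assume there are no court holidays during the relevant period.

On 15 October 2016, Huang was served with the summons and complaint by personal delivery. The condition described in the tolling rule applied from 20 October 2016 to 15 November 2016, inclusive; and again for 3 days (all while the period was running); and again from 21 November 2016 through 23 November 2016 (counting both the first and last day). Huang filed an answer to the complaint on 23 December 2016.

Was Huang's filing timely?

Yes

42 days after 15 October 2016 is November 26, 2016.
Service was not by mail, so no mail extension applies.
From October 20, 2016 through November 15, 2016 inclusive is 27 days; tolling adds 27 days: November 26, 2016 + 27 days = December 23, 2016.
Tolling adds 3 days: December 23, 2016 + 3 days = December 26, 2016.
From November 21, 2016 through November 23, 2016 inclusive is 3 days; tolling adds 3 days: December 26, 2016 + 3 days = December 29, 2016.
December 29, 2016 is a Thursday and not a court holiday, so no extension applies.
The deadline is December 29, 2016; the filing on December 23, 2016 is on or before that date.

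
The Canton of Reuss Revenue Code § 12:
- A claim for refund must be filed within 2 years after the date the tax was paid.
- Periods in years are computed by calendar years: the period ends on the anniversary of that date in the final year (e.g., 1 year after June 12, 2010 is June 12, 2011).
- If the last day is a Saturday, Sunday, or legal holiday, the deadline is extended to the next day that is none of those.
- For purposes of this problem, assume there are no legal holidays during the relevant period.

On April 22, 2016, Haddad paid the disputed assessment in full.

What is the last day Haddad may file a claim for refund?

April 23, 2018

2 years after April 22, 2016 is April 22, 2018.
April 22, 2018 is Sunday. The next qualifying day is April 23, 2018.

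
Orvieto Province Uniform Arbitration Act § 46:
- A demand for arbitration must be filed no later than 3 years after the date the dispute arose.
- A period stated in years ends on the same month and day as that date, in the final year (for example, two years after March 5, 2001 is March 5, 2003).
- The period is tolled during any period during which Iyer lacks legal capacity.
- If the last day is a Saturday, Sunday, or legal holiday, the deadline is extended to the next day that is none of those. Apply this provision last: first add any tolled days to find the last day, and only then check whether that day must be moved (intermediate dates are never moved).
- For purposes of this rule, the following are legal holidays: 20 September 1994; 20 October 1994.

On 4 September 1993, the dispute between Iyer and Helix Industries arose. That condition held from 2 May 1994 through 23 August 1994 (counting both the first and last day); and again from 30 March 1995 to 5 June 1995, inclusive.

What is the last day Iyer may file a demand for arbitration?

March 5, 1997

3 years after 4 September 1993 is September 4, 1996.
From May 2, 1994 through August 23, 1994 inclusive is 114 days; tolling adds 114 days: September 4, 1996 + 114 days = December 27, 1996.
From March 30, 1995 through June 5, 1995 inclusive is 68 days; tolling adds 68 days: December 27, 1996 + 68 days = March 5, 1997.
March 5, 1997 is a Wednesday and not a legal holiday, so no extension applies.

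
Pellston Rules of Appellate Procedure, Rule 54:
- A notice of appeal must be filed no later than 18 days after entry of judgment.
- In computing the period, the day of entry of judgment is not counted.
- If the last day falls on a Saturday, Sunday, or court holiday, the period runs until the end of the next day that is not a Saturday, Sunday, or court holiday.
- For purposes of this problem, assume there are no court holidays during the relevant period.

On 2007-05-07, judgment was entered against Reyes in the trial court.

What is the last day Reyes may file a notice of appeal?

18 days after 2007-05-07 is May 25, 2007.
May 25, 2007 is a Friday and not a court holiday, so no extension applies.

May 25, 2007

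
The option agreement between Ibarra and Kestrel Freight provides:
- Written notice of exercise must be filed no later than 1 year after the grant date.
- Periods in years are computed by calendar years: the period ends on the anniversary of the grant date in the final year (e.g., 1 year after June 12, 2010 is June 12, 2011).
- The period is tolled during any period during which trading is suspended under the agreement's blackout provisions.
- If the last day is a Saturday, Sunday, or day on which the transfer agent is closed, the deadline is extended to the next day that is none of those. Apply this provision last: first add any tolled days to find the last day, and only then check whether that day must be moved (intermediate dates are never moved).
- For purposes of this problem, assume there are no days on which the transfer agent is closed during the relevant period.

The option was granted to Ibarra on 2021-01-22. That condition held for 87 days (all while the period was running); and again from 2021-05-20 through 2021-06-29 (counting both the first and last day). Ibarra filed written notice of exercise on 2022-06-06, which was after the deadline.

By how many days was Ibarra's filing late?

7 days

1 year after 2021-01-22 is January 22, 2022.
Tolling adds 87 days: January 22, 2022 + 87 days = April 19, 2022.
From May 20, 2021 through June 29, 2021 inclusive is 41 days; tolling adds 41 days: April 19, 2022 + 41 days = May 30, 2022.
May 30, 2022 is a Monday and not a day on which the transfer agent is closed, so no extension applies.
The deadline is May 30, 2022; from May 30, 2022 to June 6, 2022 is 7 days.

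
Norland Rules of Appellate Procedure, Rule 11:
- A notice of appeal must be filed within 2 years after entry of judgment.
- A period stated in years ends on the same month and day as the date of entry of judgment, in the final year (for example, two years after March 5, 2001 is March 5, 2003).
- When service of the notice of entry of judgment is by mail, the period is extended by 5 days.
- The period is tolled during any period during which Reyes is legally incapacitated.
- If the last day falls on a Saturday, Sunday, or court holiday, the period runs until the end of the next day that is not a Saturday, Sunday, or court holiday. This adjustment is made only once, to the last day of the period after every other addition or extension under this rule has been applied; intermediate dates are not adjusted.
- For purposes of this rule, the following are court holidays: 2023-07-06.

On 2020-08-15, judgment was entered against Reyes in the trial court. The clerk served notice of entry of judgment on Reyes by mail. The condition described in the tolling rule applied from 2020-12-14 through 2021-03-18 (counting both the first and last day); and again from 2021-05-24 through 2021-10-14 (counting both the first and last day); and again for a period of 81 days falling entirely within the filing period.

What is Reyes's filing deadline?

2 years after 2020-08-15 is August 15, 2022.
Service was by mail, adding 5 days: August 15, 2022 + 5 days = August 20, 2022.
From December 14, 2020 through March 18, 2021 inclusive is 95 days; tolling adds 95 days: August 20, 2022 + 95 days = November 23, 2022.
From May 24, 2021 through October 14, 2021 inclusive is 144 days; tolling adds 144 days: November 23, 2022 + 144 days = April 16, 2023.
Tolling adds 81 days: April 16, 2023 + 81 days = July 6, 2023.
July 6, 2023 is a listed holiday. The next qualifying day is July 7, 2023.

July 7, 2023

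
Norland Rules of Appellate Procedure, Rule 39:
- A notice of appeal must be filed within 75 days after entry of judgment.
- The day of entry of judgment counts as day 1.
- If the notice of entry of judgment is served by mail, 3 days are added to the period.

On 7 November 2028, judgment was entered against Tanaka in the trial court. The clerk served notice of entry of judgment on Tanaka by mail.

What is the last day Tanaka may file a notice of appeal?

Counting 7 November 2028 as day 1, day 75 is January 20, 2029.
Service was by mail, adding 3 days: January 20, 2029 + 3 days = January 23, 2029.

January 23, 2029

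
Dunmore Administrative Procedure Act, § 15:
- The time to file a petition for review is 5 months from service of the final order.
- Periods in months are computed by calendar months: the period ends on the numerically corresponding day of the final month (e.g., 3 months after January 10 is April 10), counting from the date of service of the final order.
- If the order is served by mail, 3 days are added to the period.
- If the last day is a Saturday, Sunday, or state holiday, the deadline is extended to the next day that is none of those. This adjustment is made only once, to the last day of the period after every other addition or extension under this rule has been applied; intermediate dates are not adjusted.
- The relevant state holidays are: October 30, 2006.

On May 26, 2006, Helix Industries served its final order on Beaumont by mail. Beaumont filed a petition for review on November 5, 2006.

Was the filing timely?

No

5 months after May 26, 2006 is October 26, 2006.
Service was by mail, adding 3 days: October 26, 2006 + 3 days = October 29, 2006.
October 29, 2006 is Sunday; October 30, 2006 is a listed holiday. The next qualifying day is October 31, 2006.
The deadline is October 31, 2006; the filing on November 5, 2006 is after that date.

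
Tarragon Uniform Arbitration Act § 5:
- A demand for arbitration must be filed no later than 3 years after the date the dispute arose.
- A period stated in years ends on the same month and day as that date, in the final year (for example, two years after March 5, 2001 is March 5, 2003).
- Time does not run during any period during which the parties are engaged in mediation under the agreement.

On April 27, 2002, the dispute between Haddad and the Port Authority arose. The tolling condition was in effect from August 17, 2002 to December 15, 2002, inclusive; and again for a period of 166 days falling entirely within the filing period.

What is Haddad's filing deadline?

February 8, 2006

3 years after April 27, 2002 is April 27, 2005.
From August 17, 2002 through December 15, 2002 inclusive is 121 days; tolling adds 121 days: April 27, 2005 + 121 days = August 26, 2005.
Tolling adds 166 days: August 26, 2005 + 166 days = February 8, 2006.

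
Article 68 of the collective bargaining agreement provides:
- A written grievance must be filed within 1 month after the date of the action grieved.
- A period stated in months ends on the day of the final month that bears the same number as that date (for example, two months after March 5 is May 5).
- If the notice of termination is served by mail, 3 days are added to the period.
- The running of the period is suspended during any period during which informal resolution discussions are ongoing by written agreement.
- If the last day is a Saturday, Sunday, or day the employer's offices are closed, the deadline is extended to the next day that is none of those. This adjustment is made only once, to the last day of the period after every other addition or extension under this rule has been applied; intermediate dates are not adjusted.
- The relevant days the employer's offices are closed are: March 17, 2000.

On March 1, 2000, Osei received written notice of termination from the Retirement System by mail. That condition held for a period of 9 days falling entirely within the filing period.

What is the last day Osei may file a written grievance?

April 13, 2000

1 month after March 1, 2000 is April 1, 2000.
Service was by mail, adding 3 days: April 1, 2000 + 3 days = April 4, 2000.
Tolling adds 9 days: April 4, 2000 + 9 days = April 13, 2000.
April 13, 2000 is a Thursday and not a day the employer's offices are closed, so no extension applies.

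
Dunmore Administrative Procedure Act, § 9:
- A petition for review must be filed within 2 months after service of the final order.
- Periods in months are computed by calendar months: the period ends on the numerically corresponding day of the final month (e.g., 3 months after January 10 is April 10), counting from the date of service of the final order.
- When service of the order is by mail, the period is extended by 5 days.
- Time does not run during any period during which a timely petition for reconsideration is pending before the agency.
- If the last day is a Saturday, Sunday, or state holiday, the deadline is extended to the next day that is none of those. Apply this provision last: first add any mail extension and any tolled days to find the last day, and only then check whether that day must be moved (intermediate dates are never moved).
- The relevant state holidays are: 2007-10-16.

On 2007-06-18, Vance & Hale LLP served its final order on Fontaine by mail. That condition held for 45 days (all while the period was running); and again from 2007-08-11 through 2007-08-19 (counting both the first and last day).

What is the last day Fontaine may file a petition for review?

October 17, 2007

2 months after 2007-06-18 is August 18, 2007.
Service was by mail, adding 5 days: August 18, 2007 + 5 days = August 23, 2007.
Tolling adds 45 days: August 23, 2007 + 45 days = October 7, 2007.
From August 11, 2007 through August 19, 2007 inclusive is 9 days; tolling adds 9 days: October 7, 2007 + 9 days = October 16, 2007.
October 16, 2007 is a listed holiday. The next qualifying day is October 17, 2007.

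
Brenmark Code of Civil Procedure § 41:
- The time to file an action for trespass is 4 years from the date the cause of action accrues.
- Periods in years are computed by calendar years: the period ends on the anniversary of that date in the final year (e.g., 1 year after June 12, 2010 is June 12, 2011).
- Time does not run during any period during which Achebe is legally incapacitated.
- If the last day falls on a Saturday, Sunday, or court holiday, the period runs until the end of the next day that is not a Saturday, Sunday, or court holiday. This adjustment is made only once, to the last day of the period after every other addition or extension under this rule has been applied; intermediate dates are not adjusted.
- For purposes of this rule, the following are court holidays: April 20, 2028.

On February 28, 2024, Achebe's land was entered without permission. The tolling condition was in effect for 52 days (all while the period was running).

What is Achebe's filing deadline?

4 years after February 28, 2024 is February 28, 2028.
Tolling adds 52 days: February 28, 2028 + 52 days = April 20, 2028.
April 20, 2028 is a listed holiday. The next qualifying day is April 21, 2028.

April 21, 2028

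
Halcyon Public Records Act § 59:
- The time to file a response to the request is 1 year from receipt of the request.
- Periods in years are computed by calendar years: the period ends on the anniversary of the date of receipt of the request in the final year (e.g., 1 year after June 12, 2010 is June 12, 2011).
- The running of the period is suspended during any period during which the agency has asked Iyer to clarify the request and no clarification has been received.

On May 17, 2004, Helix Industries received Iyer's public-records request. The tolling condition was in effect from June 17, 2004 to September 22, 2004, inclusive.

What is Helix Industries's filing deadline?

August 23, 2005

1 year after May 17, 2004 is May 17, 2005.
From June 17, 2004 through September 22, 2004 inclusive is 98 days; tolling adds 98 days: May 17, 2005 + 98 days = August 23, 2005.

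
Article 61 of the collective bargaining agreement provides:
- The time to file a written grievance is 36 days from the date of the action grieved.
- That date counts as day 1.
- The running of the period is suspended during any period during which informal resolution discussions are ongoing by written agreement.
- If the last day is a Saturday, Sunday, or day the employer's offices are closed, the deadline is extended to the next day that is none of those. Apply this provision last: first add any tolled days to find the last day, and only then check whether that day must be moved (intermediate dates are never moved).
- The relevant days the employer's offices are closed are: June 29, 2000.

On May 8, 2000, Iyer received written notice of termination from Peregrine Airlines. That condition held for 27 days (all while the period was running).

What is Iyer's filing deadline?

Counting May 8, 2000 as day 1, day 36 is June 12, 2000.
Tolling adds 27 days: June 12, 2000 + 27 days = July 9, 2000.
July 9, 2000 is Sunday. The next qualifying day is July 10, 2000.

July 10, 2000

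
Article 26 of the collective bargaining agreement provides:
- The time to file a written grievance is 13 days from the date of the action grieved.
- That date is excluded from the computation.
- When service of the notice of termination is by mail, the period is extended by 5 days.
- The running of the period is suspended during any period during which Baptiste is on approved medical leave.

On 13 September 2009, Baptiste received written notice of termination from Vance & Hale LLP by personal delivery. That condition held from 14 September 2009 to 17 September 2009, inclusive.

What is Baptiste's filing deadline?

September 30, 2009

13 days after 13 September 2009 is September 26, 2009.
Service was not by mail, so no mail extension applies.
From September 14, 2009 through September 17, 2009 inclusive is 4 days; tolling adds 4 days: September 26, 2009 + 4 days = September 30, 2009.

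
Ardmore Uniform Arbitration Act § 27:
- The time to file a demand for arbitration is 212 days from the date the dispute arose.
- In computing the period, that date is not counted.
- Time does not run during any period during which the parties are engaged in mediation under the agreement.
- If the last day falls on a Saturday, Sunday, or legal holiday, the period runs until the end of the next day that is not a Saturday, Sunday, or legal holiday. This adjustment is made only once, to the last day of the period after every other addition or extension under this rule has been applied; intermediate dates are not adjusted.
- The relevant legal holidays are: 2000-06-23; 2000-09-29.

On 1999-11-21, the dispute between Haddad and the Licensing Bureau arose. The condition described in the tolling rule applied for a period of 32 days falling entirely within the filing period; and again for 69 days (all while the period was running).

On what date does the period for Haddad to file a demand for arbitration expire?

212 days after 1999-11-21 is June 20, 2000.
Tolling adds 32 days: June 20, 2000 + 32 days = July 22, 2000.
Tolling adds 69 days: July 22, 2000 + 69 days = September 29, 2000.
September 29, 2000 is a listed holiday; September 30, 2000 is Saturday; October 1, 2000 is Sunday. The next qualifying day is October 2, 2000.

October 2, 2000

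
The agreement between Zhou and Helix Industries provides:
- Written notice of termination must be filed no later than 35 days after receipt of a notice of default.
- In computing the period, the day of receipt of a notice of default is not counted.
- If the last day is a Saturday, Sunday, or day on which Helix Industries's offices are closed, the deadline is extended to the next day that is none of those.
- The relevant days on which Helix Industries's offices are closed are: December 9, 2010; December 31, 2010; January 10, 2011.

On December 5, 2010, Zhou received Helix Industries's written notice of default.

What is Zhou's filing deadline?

January 11, 2011

35 days after December 5, 2010 is January 9, 2011.
January 9, 2011 is Sunday; January 10, 2011 is a listed holiday. The next qualifying day is January 11, 2011.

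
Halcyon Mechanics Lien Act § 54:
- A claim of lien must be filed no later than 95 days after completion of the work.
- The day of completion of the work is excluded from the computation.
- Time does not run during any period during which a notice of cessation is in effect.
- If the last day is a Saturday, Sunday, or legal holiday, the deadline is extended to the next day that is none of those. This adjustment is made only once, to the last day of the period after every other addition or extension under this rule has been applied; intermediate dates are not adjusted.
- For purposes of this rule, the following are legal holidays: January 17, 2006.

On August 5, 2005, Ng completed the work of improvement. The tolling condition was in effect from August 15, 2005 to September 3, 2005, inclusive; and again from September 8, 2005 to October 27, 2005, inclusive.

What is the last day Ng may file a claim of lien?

95 days after August 5, 2005 is November 8, 2005.
From August 15, 2005 through September 3, 2005 inclusive is 20 days; tolling adds 20 days: November 8, 2005 + 20 days = November 28, 2005.
From September 8, 2005 through October 27, 2005 inclusive is 50 days; tolling adds 50 days: November 28, 2005 + 50 days = January 17, 2006.
January 17, 2006 is a listed holiday. The next qualifying day is January 18, 2006.

January 18, 2006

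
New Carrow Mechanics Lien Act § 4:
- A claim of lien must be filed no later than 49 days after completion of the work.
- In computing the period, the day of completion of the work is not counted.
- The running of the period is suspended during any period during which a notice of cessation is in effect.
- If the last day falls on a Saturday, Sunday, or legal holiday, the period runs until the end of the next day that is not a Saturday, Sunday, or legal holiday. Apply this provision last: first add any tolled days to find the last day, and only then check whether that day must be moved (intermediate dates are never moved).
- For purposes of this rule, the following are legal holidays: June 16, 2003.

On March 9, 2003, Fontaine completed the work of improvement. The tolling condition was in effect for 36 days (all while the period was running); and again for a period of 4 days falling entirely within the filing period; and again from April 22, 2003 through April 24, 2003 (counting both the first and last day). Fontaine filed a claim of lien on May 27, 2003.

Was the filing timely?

49 days after March 9, 2003 is April 27, 2003.
Tolling adds 36 days: April 27, 2003 + 36 days = June 2, 2003.
Tolling adds 4 days: June 2, 2003 + 4 days = June 6, 2003.
From April 22, 2003 through April 24, 2003 inclusive is 3 days; tolling adds 3 days: June 6, 2003 + 3 days = June 9, 2003.
June 9, 2003 is a Monday and not a legal holiday, so no extension applies.
The deadline is June 9, 2003; the filing on May 27, 2003 is on or before that date.

Yes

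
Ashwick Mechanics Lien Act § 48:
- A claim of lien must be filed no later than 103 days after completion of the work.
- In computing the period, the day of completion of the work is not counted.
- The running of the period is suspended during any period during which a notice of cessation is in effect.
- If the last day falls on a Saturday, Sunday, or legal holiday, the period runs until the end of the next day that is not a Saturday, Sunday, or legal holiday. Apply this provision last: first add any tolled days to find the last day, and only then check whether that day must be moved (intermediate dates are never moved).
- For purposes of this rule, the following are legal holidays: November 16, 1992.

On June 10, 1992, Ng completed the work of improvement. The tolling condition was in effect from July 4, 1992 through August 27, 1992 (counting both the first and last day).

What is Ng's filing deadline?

103 days after June 10, 1992 is September 21, 1992.
From July 4, 1992 through August 27, 1992 inclusive is 55 days; tolling adds 55 days: September 21, 1992 + 55 days = November 15, 1992.
November 15, 1992 is Sunday; November 16, 1992 is a listed holiday. The next qualifying day is November 17, 1992.

November 17, 1992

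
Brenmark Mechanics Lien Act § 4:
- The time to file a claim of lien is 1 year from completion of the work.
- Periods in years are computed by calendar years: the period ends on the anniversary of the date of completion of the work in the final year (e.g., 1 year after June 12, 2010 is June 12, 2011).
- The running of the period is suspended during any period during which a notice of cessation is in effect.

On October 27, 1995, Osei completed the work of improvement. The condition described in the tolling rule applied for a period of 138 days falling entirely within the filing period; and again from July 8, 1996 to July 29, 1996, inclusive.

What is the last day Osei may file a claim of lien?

April 5, 1997

1 year after October 27, 1995 is October 27, 1996.
Tolling adds 138 days: October 27, 1996 + 138 days = March 14, 1997.
From July 8, 1996 through July 29, 1996 inclusive is 22 days; tolling adds 22 days: March 14, 1997 + 22 days = April 5, 1997.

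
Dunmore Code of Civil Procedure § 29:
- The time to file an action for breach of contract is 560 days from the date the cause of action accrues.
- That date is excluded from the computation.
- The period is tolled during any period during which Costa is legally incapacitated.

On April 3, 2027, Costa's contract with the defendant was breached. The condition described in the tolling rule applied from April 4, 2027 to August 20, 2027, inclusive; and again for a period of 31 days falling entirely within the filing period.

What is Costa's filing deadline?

560 days after April 3, 2027 is October 14, 2028.
From April 4, 2027 through August 20, 2027 inclusive is 139 days; tolling adds 139 days: October 14, 2028 + 139 days = March 2, 2029.
Tolling adds 31 days: March 2, 2029 + 31 days = April 2, 2029.

April 2, 2029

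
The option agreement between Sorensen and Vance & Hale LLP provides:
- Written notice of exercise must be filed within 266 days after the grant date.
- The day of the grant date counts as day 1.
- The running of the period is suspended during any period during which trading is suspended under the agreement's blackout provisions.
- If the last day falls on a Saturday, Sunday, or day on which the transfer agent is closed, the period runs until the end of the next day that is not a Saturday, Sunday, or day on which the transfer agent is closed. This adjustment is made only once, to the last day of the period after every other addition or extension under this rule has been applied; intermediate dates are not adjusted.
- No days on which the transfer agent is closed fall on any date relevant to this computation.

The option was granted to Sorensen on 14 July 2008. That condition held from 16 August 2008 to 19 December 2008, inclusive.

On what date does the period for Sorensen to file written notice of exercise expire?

Counting 14 July 2008 as day 1, day 266 is April 5, 2009.
From August 16, 2008 through December 19, 2008 inclusive is 126 days; tolling adds 126 days: April 5, 2009 + 126 days = August 9, 2009.
August 9, 2009 is Sunday. The next qualifying day is August 10, 2009.

August 10, 2009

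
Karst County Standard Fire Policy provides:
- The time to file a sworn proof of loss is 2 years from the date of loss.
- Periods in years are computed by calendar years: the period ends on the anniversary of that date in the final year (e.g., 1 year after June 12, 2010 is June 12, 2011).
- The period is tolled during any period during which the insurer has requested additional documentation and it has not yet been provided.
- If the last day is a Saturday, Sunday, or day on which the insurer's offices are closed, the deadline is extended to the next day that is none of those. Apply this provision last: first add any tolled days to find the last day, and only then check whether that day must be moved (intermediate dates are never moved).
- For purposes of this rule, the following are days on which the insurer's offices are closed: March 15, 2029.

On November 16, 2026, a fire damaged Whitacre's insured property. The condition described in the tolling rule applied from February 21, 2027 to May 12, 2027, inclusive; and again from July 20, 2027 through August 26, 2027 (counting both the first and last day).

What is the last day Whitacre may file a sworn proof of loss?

March 16, 2029

2 years after November 16, 2026 is November 16, 2028.
From February 21, 2027 through May 12, 2027 inclusive is 81 days; tolling adds 81 days: November 16, 2028 + 81 days = February 5, 2029.
From July 20, 2027 through August 26, 2027 inclusive is 38 days; tolling adds 38 days: February 5, 2029 + 38 days = March 15, 2029.
March 15, 2029 is a listed holiday. The next qualifying day is March 16, 2029.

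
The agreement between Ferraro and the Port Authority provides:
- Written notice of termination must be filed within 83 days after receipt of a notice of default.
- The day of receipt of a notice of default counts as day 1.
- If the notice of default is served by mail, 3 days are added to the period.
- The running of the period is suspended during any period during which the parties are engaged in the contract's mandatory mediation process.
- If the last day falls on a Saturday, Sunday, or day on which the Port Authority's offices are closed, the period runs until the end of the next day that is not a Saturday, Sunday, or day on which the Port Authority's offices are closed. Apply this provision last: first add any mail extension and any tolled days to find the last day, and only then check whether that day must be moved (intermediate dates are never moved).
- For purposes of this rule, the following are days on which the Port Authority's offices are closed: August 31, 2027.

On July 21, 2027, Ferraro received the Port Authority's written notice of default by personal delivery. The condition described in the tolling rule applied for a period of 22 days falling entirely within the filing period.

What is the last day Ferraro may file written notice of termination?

Counting July 21, 2027 as day 1, day 83 is October 11, 2027.
Service was not by mail, so no mail extension applies.
Tolling adds 22 days: October 11, 2027 + 22 days = November 2, 2027.
November 2, 2027 is a Tuesday and not a day on which the Port Authority's offices are closed, so no extension applies.

November 2, 2027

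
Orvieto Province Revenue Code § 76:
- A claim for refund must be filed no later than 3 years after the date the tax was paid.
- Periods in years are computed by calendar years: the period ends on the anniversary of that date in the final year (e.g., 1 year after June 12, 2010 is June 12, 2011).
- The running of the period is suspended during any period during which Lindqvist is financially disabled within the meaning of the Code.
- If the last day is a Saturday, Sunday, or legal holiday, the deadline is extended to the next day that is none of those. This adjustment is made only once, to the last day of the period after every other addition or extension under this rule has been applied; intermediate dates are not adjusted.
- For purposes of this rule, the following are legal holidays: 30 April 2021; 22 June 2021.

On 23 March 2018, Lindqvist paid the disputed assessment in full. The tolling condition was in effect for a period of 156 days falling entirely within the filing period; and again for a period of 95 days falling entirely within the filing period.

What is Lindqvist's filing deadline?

3 years after 23 March 2018 is March 23, 2021.
Tolling adds 156 days: March 23, 2021 + 156 days = August 26, 2021.
Tolling adds 95 days: August 26, 2021 + 95 days = November 29, 2021.
November 29, 2021 is a Monday and not a legal holiday, so no extension applies.

November 29, 2021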